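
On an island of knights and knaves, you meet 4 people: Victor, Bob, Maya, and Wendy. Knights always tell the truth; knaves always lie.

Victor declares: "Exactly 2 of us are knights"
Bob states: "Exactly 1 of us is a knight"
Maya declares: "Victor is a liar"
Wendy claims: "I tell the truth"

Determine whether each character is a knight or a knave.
Victor is a knight.
Bob is a knave.
Maya is a knave.
Wendy is a knight.

Verification:
- Victor (knight) says "Exactly 2 of us are knights" - this is TRUE because there are 2 knights.
- Bob (knave) says "Exactly 1 of us is a knight" - this is FALSE (a lie) because there are 2 knights.
- Maya (knave) says "Victor is a liar" - this is FALSE (a lie) because Victor is a knight.
- Wendy (knight) says "I tell the truth" - this is TRUE because Wendy is a knight.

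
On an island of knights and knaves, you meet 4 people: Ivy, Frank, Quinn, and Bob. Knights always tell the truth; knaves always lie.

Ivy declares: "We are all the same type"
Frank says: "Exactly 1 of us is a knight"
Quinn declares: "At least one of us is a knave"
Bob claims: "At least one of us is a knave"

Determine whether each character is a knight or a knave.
Ivy is a knave.
Frank is a knave.
Quinn is a knight.
Bob is a knight.

Verification:
- Ivy (knave) says "We are all the same type" - this is FALSE (a lie) because Quinn and Bob are knights and Ivy and Frank are knaves.
- Frank (knave) says "Exactly 1 of us is a knight" - this is FALSE (a lie) because there are 2 knights.
- Quinn (knight) says "At least one of us is a knave" - this is TRUE because Ivy and Frank are knaves.
- Bob (knight) says "At least one of us is a knave" - this is TRUE because Ivy and Frank are knaves.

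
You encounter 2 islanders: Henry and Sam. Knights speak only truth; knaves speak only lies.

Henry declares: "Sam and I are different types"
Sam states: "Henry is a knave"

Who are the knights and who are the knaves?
Henry is a knight.
Sam is a knave.

Verification:
- Henry (knight) says "Sam and I are different types" - this is TRUE because Henry is a knight and Sam is a knave.
- Sam (knave) says "Henry is a knave" - this is FALSE (a lie) because Henry is a knight.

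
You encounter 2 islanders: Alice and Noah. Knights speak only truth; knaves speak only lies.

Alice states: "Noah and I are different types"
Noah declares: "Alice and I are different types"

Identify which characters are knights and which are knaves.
Alice is a knave.
Noah is a knave.

Verification:
- Alice (knave) says "Noah and I are different types" - this is FALSE (a lie) because Alice is a knave and Noah is a knave.
- Noah (knave) says "Alice and I are different types" - this is FALSE (a lie) because Noah is a knave and Alice is a knave.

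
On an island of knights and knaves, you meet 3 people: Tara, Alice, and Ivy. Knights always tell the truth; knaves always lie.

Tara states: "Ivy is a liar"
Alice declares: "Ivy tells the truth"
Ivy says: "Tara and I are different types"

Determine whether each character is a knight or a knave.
Tara is a knave.
Alice is a knight.
Ivy is a knight.

Verification:
- Tara (knave) says "Ivy is a liar" - this is FALSE (a lie) because Ivy is a knight.
- Alice (knight) says "Ivy tells the truth" - this is TRUE because Ivy is a knight.
- Ivy (knight) says "Tara and I are different types" - this is TRUE because Ivy is a knight and Tara is a knave.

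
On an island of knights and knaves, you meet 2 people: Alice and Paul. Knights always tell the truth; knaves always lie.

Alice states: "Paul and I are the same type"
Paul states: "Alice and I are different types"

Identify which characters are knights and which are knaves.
Alice is a knave.
Paul is a knight.

Verification:
- Alice (knave) says "Paul and I are the same type" - this is FALSE (a lie) because Alice is a knave and Paul is a knight.
- Paul (knight) says "Alice and I are different types" - this is TRUE because Paul is a knight and Alice is a knave.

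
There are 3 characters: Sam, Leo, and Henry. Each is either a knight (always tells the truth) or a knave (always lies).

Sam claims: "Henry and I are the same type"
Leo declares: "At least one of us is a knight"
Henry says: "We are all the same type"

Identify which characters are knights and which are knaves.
Sam is a knight.
Leo is a knight.
Henry is a knight.

Verification:
- Sam (knight) says "Henry and I are the same type" - this is TRUE because Sam is a knight and Henry is a knight.
- Leo (knight) says "At least one of us is a knight" - this is TRUE because Sam, Leo, and Henry are knights.
- Henry (knight) says "We are all the same type" - this is TRUE because Sam, Leo, and Henry are knights.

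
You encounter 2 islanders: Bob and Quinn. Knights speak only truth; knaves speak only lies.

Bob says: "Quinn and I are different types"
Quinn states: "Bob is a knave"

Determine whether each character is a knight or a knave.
Bob is a knight.
Quinn is a knave.

Verification:
- Bob (knight) says "Quinn and I are different types" - this is TRUE because Bob is a knight and Quinn is a knave.
- Quinn (knave) says "Bob is a knave" - this is FALSE (a lie) because Bob is a knight.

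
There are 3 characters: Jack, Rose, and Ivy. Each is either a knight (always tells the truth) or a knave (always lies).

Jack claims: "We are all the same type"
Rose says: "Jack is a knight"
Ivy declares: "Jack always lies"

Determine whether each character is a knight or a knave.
Jack is a knave.
Rose is a knave.
Ivy is a knight.

Verification:
- Jack (knave) says "We are all the same type" - this is FALSE (a lie) because Ivy is a knight and Jack and Rose are knaves.
- Rose (knave) says "Jack is a knight" - this is FALSE (a lie) because Jack is a knave.
- Ivy (knight) says "Jack always lies" - this is TRUE because Jack is a knave.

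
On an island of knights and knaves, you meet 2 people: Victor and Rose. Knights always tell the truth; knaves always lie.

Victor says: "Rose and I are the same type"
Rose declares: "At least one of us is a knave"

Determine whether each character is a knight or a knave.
Victor is a knave.
Rose is a knight.

Verification:
- Victor (knave) says "Rose and I are the same type" - this is FALSE (a lie) because Victor is a knave and Rose is a knight.
- Rose (knight) says "At least one of us is a knave" - this is TRUE because Victor is a knave.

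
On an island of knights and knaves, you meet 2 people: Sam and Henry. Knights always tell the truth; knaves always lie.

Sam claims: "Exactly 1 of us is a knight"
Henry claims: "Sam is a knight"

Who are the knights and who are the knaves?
Sam is a knave.
Henry is a knave.

Verification:
- Sam (knave) says "Exactly 1 of us is a knight" - this is FALSE (a lie) because there are 0 knights.
- Henry (knave) says "Sam is a knight" - this is FALSE (a lie) because Sam is a knave.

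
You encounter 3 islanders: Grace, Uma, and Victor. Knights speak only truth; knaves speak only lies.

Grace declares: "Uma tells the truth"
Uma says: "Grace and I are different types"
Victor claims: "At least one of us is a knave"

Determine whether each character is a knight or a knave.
Grace is a knave.
Uma is a knave.
Victor is a knight.

Verification:
- Grace (knave) says "Uma tells the truth" - this is FALSE (a lie) because Uma is a knave.
- Uma (knave) says "Grace and I are different types" - this is FALSE (a lie) because Uma is a knave and Grace is a knave.
- Victor (knight) says "At least one of us is a knave" - this is TRUE because Grace and Uma are knaves.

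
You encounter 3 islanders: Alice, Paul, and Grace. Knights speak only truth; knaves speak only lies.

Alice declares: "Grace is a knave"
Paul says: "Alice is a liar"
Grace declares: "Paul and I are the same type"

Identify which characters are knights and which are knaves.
Alice is a knave.
Paul is a knight.
Grace is a knight.

Verification:
- Alice (knave) says "Grace is a knave" - this is FALSE (a lie) because Grace is a knight.
- Paul (knight) says "Alice is a liar" - this is TRUE because Alice is a knave.
- Grace (knight) says "Paul and I are the same type" - this is TRUE because Grace is a knight and Paul is a knight.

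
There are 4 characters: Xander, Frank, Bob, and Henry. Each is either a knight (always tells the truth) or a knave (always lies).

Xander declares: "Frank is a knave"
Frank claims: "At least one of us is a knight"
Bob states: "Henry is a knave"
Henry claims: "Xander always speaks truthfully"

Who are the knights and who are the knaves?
Xander is a knave.
Frank is a knight.
Bob is a knight.
Henry is a knave.

Verification:
- Xander (knave) says "Frank is a knave" - this is FALSE (a lie) because Frank is a knight.
- Frank (knight) says "At least one of us is a knight" - this is TRUE because Frank and Bob are knights.
- Bob (knight) says "Henry is a knave" - this is TRUE because Henry is a knave.
- Henry (knave) says "Xander always speaks truthfully" - this is FALSE (a lie) because Xander is a knave.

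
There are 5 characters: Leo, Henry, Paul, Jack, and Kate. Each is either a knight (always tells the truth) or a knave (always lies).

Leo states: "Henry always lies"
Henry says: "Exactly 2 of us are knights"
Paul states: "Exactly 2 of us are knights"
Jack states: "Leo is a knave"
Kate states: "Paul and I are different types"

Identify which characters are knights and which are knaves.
Leo is a knight.
Henry is a knave.
Paul is a knave.
Jack is a knave.
Kate is a knave.

Verification:
- Leo (knight) says "Henry always lies" - this is TRUE because Henry is a knave.
- Henry (knave) says "Exactly 2 of us are knights" - this is FALSE (a lie) because there are 1 knights.
- Paul (knave) says "Exactly 2 of us are knights" - this is FALSE (a lie) because there are 1 knights.
- Jack (knave) says "Leo is a knave" - this is FALSE (a lie) because Leo is a knight.
- Kate (knave) says "Paul and I are different types" - this is FALSE (a lie) because Kate is a knave and Paul is a knave.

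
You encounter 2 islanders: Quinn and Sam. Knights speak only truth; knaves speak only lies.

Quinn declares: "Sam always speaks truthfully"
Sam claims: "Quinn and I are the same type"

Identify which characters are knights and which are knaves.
Quinn is a knight.
Sam is a knight.

Verification:
- Quinn (knight) says "Sam always speaks truthfully" - this is TRUE because Sam is a knight.
- Sam (knight) says "Quinn and I are the same type" - this is TRUE because Sam is a knight and Quinn is a knight.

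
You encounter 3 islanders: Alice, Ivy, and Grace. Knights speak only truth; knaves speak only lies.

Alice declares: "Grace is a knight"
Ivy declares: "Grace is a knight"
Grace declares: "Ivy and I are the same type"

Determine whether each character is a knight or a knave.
Alice is a knight.
Ivy is a knight.
Grace is a knight.

Verification:
- Alice (knight) says "Grace is a knight" - this is TRUE because Grace is a knight.
- Ivy (knight) says "Grace is a knight" - this is TRUE because Grace is a knight.
- Grace (knight) says "Ivy and I are the same type" - this is TRUE because Grace is a knight and Ivy is a knight.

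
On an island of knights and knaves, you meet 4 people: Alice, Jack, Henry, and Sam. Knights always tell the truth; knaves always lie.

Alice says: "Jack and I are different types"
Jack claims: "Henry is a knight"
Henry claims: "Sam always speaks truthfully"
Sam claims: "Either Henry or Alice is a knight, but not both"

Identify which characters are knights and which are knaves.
Alice is a knave.
Jack is a knave.
Henry is a knave.
Sam is a knave.

Verification:
- Alice (knave) says "Jack and I are different types" - this is FALSE (a lie) because Alice is a knave and Jack is a knave.
- Jack (knave) says "Henry is a knight" - this is FALSE (a lie) because Henry is a knave.
- Henry (knave) says "Sam always speaks truthfully" - this is FALSE (a lie) because Sam is a knave.
- Sam (knave) says "Either Henry or Alice is a knight, but not both" - this is FALSE (a lie) because Henry is a knave and Alice is a knave.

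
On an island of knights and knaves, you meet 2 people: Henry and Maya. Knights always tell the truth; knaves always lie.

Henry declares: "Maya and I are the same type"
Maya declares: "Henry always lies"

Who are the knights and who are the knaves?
Henry is a knave.
Maya is a knight.

Verification:
- Henry (knave) says "Maya and I are the same type" - this is FALSE (a lie) because Henry is a knave and Maya is a knight.
- Maya (knight) says "Henry always lies" - this is TRUE because Henry is a knave.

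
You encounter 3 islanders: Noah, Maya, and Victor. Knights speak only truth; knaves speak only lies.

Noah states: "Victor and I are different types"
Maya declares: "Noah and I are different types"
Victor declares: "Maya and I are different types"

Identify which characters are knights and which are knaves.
Noah is a knave.
Maya is a knave.
Victor is a knave.

Verification:
- Noah (knave) says "Victor and I are different types" - this is FALSE (a lie) because Noah is a knave and Victor is a knave.
- Maya (knave) says "Noah and I are different types" - this is FALSE (a lie) because Maya is a knave and Noah is a knave.
- Victor (knave) says "Maya and I are different types" - this is FALSE (a lie) because Victor is a knave and Maya is a knave.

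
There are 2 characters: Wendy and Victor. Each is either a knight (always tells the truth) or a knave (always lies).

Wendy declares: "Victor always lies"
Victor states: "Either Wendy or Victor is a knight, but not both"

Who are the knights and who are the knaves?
Wendy is a knave.
Victor is a knight.

Verification:
- Wendy (knave) says "Victor always lies" - this is FALSE (a lie) because Victor is a knight.
- Victor (knight) says "Either Wendy or Victor is a knight, but not both" - this is TRUE because Wendy is a knave and Victor is a knight.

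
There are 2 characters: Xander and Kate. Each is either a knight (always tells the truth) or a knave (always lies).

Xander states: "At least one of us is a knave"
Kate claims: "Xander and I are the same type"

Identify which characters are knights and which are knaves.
Xander is a knight.
Kate is a knave.

Verification:
- Xander (knight) says "At least one of us is a knave" - this is TRUE because Kate is a knave.
- Kate (knave) says "Xander and I are the same type" - this is FALSE (a lie) because Kate is a knave and Xander is a knight.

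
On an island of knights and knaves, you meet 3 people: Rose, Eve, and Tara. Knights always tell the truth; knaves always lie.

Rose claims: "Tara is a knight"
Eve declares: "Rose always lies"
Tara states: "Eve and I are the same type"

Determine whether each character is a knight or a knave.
Rose is a knave.
Eve is a knight.
Tara is a knave.

Verification:
- Rose (knave) says "Tara is a knight" - this is FALSE (a lie) because Tara is a knave.
- Eve (knight) says "Rose always lies" - this is TRUE because Rose is a knave.
- Tara (knave) says "Eve and I are the same type" - this is FALSE (a lie) because Tara is a knave and Eve is a knight.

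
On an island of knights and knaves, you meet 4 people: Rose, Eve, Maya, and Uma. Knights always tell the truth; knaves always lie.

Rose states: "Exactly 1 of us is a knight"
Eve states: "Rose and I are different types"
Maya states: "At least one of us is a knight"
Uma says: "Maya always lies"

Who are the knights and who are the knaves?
Rose is a knave.
Eve is a knight.
Maya is a knight.
Uma is a knave.

Verification:
- Rose (knave) says "Exactly 1 of us is a knight" - this is FALSE (a lie) because there are 2 knights.
- Eve (knight) says "Rose and I are different types" - this is TRUE because Eve is a knight and Rose is a knave.
- Maya (knight) says "At least one of us is a knight" - this is TRUE because Eve and Maya are knights.
- Uma (knave) says "Maya always lies" - this is FALSE (a lie) because Maya is a knight.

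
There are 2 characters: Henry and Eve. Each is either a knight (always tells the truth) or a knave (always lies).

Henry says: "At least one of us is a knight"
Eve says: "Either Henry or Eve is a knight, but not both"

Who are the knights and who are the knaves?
Henry is a knave.
Eve is a knave.

Verification:
- Henry (knave) says "At least one of us is a knight" - this is FALSE (a lie) because no one is a knight.
- Eve (knave) says "Either Henry or Eve is a knight, but not both" - this is FALSE (a lie) because Henry is a knave and Eve is a knave.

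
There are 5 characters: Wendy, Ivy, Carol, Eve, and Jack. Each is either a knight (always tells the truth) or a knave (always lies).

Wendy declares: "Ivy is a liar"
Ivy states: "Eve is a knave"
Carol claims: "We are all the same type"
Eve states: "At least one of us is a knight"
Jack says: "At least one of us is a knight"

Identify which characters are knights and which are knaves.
Wendy is a knight.
Ivy is a knave.
Carol is a knave.
Eve is a knight.
Jack is a knight.

Verification:
- Wendy (knight) says "Ivy is a liar" - this is TRUE because Ivy is a knave.
- Ivy (knave) says "Eve is a knave" - this is FALSE (a lie) because Eve is a knight.
- Carol (knave) says "We are all the same type" - this is FALSE (a lie) because Wendy, Eve, and Jack are knights and Ivy and Carol are knaves.
- Eve (knight) says "At least one of us is a knight" - this is TRUE because Wendy, Eve, and Jack are knights.
- Jack (knight) says "At least one of us is a knight" - this is TRUE because Wendy, Eve, and Jack are knights.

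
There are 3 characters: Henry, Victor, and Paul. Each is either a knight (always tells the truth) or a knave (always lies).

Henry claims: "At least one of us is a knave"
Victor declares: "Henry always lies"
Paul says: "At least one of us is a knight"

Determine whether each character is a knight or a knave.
Henry is a knight.
Victor is a knave.
Paul is a knight.

Verification:
- Henry (knight) says "At least one of us is a knave" - this is TRUE because Victor is a knave.
- Victor (knave) says "Henry always lies" - this is FALSE (a lie) because Henry is a knight.
- Paul (knight) says "At least one of us is a knight" - this is TRUE because Henry and Paul are knights.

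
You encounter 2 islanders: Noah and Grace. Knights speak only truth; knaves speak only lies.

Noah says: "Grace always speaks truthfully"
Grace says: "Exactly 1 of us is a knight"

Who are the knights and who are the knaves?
Noah is a knave.
Grace is a knave.

Verification:
- Noah (knave) says "Grace always speaks truthfully" - this is FALSE (a lie) because Grace is a knave.
- Grace (knave) says "Exactly 1 of us is a knight" - this is FALSE (a lie) because there are 0 knights.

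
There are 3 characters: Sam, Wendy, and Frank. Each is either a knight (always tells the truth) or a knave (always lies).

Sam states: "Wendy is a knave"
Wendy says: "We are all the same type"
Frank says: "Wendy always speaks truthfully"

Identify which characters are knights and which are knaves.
Sam is a knight.
Wendy is a knave.
Frank is a knave.

Verification:
- Sam (knight) says "Wendy is a knave" - this is TRUE because Wendy is a knave.
- Wendy (knave) says "We are all the same type" - this is FALSE (a lie) because Sam is a knight and Wendy and Frank are knaves.
- Frank (knave) says "Wendy always speaks truthfully" - this is FALSE (a lie) because Wendy is a knave.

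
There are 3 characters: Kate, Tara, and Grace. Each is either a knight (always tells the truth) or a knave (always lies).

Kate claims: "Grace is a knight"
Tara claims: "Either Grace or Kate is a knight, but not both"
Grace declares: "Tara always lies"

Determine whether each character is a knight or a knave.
Kate is a knight.
Tara is a knave.
Grace is a knight.

Verification:
- Kate (knight) says "Grace is a knight" - this is TRUE because Grace is a knight.
- Tara (knave) says "Either Grace or Kate is a knight, but not both" - this is FALSE (a lie) because Grace is a knight and Kate is a knight.
- Grace (knight) says "Tara always lies" - this is TRUE because Tara is a knave.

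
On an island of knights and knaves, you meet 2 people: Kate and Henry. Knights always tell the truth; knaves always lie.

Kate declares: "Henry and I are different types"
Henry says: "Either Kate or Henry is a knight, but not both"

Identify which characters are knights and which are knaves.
Kate is a knave.
Henry is a knave.

Verification:
- Kate (knave) says "Henry and I are different types" - this is FALSE (a lie) because Kate is a knave and Henry is a knave.
- Henry (knave) says "Either Kate or Henry is a knight, but not both" - this is FALSE (a lie) because Kate is a knave and Henry is a knave.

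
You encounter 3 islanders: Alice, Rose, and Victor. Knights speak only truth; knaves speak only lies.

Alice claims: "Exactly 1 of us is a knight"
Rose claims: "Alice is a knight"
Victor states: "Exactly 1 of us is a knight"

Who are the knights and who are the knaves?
Alice is a knave.
Rose is a knave.
Victor is a knave.

Verification:
- Alice (knave) says "Exactly 1 of us is a knight" - this is FALSE (a lie) because there are 0 knights.
- Rose (knave) says "Alice is a knight" - this is FALSE (a lie) because Alice is a knave.
- Victor (knave) says "Exactly 1 of us is a knight" - this is FALSE (a lie) because there are 0 knights.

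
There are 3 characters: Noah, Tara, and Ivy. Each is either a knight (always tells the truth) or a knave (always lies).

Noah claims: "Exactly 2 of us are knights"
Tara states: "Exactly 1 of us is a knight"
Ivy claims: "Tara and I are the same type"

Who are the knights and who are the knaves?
Noah is a knave.
Tara is a knight.
Ivy is a knave.

Verification:
- Noah (knave) says "Exactly 2 of us are knights" - this is FALSE (a lie) because there are 1 knights.
- Tara (knight) says "Exactly 1 of us is a knight" - this is TRUE because there are 1 knights.
- Ivy (knave) says "Tara and I are the same type" - this is FALSE (a lie) because Ivy is a knave and Tara is a knight.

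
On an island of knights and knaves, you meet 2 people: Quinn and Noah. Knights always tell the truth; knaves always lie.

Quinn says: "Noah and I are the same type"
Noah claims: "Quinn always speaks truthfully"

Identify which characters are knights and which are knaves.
Quinn is a knight.
Noah is a knight.

Verification:
- Quinn (knight) says "Noah and I are the same type" - this is TRUE because Quinn is a knight and Noah is a knight.
- Noah (knight) says "Quinn always speaks truthfully" - this is TRUE because Quinn is a knight.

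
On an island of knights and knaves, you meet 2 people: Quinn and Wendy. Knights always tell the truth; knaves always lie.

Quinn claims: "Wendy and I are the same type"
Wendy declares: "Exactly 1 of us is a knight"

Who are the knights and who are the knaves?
Quinn is a knave.
Wendy is a knight.

Verification:
- Quinn (knave) says "Wendy and I are the same type" - this is FALSE (a lie) because Quinn is a knave and Wendy is a knight.
- Wendy (knight) says "Exactly 1 of us is a knight" - this is TRUE because there are 1 knights.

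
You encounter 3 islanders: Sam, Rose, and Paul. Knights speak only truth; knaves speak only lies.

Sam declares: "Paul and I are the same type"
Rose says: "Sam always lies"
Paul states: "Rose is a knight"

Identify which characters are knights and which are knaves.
Sam is a knave.
Rose is a knight.
Paul is a knight.

Verification:
- Sam (knave) says "Paul and I are the same type" - this is FALSE (a lie) because Sam is a knave and Paul is a knight.
- Rose (knight) says "Sam always lies" - this is TRUE because Sam is a knave.
- Paul (knight) says "Rose is a knight" - this is TRUE because Rose is a knight.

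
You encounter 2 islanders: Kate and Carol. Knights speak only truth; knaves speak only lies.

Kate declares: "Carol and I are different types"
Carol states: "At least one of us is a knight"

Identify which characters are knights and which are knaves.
Kate is a knave.
Carol is a knave.

Verification:
- Kate (knave) says "Carol and I are different types" - this is FALSE (a lie) because Kate is a knave and Carol is a knave.
- Carol (knave) says "At least one of us is a knight" - this is FALSE (a lie) because no one is a knight.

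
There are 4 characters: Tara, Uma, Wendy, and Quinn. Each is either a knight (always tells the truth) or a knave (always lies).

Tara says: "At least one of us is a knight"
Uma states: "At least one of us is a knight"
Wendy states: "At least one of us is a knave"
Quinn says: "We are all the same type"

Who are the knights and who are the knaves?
Tara is a knight.
Uma is a knight.
Wendy is a knight.
Quinn is a knave.

Verification:
- Tara (knight) says "At least one of us is a knight" - this is TRUE because Tara, Uma, and Wendy are knights.
- Uma (knight) says "At least one of us is a knight" - this is TRUE because Tara, Uma, and Wendy are knights.
- Wendy (knight) says "At least one of us is a knave" - this is TRUE because Quinn is a knave.
- Quinn (knave) says "We are all the same type" - this is FALSE (a lie) because Tara, Uma, and Wendy are knights and Quinn is a knave.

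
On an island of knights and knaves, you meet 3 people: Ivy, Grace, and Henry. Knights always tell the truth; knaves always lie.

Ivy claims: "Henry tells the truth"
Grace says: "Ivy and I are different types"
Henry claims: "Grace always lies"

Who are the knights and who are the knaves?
Ivy is a knave.
Grace is a knight.
Henry is a knave.

Verification:
- Ivy (knave) says "Henry tells the truth" - this is FALSE (a lie) because Henry is a knave.
- Grace (knight) says "Ivy and I are different types" - this is TRUE because Grace is a knight and Ivy is a knave.
- Henry (knave) says "Grace always lies" - this is FALSE (a lie) because Grace is a knight.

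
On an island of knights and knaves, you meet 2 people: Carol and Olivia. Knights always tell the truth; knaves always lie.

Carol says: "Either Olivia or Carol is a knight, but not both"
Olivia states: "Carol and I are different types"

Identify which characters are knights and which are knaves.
Carol is a knave.
Olivia is a knave.

Verification:
- Carol (knave) says "Either Olivia or Carol is a knight, but not both" - this is FALSE (a lie) because Olivia is a knave and Carol is a knave.
- Olivia (knave) says "Carol and I are different types" - this is FALSE (a lie) because Olivia is a knave and Carol is a knave.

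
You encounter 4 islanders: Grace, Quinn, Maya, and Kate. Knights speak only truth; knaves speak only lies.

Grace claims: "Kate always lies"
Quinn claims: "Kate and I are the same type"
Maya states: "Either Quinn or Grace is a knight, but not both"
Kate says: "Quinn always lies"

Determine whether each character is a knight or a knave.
Grace is a knave.
Quinn is a knave.
Maya is a knave.
Kate is a knight.

Verification:
- Grace (knave) says "Kate always lies" - this is FALSE (a lie) because Kate is a knight.
- Quinn (knave) says "Kate and I are the same type" - this is FALSE (a lie) because Quinn is a knave and Kate is a knight.
- Maya (knave) says "Either Quinn or Grace is a knight, but not both" - this is FALSE (a lie) because Quinn is a knave and Grace is a knave.
- Kate (knight) says "Quinn always lies" - this is TRUE because Quinn is a knave.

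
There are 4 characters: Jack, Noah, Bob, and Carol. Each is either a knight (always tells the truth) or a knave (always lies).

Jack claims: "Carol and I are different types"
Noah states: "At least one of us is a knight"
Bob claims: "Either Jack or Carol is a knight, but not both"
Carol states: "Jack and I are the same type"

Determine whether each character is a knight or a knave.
Jack is a knight.
Noah is a knight.
Bob is a knight.
Carol is a knave.

Verification:
- Jack (knight) says "Carol and I are different types" - this is TRUE because Jack is a knight and Carol is a knave.
- Noah (knight) says "At least one of us is a knight" - this is TRUE because Jack, Noah, and Bob are knights.
- Bob (knight) says "Either Jack or Carol is a knight, but not both" - this is TRUE because Jack is a knight and Carol is a knave.
- Carol (knave) says "Jack and I are the same type" - this is FALSE (a lie) because Carol is a knave and Jack is a knight.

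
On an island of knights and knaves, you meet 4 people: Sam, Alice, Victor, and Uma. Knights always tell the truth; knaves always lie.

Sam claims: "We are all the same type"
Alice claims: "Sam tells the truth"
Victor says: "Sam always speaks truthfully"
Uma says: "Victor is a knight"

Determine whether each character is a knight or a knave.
Sam is a knight.
Alice is a knight.
Victor is a knight.
Uma is a knight.

Verification:
- Sam (knight) says "We are all the same type" - this is TRUE because Sam, Alice, Victor, and Uma are knights.
- Alice (knight) says "Sam tells the truth" - this is TRUE because Sam is a knight.
- Victor (knight) says "Sam always speaks truthfully" - this is TRUE because Sam is a knight.
- Uma (knight) says "Victor is a knight" - this is TRUE because Victor is a knight.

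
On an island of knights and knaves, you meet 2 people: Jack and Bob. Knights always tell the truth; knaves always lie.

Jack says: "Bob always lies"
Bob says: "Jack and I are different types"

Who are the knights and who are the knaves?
Jack is a knave.
Bob is a knight.

Verification:
- Jack (knave) says "Bob always lies" - this is FALSE (a lie) because Bob is a knight.
- Bob (knight) says "Jack and I are different types" - this is TRUE because Bob is a knight and Jack is a knave.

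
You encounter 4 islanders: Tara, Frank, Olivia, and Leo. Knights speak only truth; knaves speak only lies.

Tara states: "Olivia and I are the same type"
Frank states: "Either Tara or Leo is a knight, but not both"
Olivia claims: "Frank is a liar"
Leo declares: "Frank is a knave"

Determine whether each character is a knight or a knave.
Tara is a knight.
Frank is a knave.
Olivia is a knight.
Leo is a knight.

Verification:
- Tara (knight) says "Olivia and I are the same type" - this is TRUE because Tara is a knight and Olivia is a knight.
- Frank (knave) says "Either Tara or Leo is a knight, but not both" - this is FALSE (a lie) because Tara is a knight and Leo is a knight.
- Olivia (knight) says "Frank is a liar" - this is TRUE because Frank is a knave.
- Leo (knight) says "Frank is a knave" - this is TRUE because Frank is a knave.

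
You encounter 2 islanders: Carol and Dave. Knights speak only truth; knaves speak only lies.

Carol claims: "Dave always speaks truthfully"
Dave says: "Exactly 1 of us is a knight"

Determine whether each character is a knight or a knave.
Carol is a knave.
Dave is a knave.

Verification:
- Carol (knave) says "Dave always speaks truthfully" - this is FALSE (a lie) because Dave is a knave.
- Dave (knave) says "Exactly 1 of us is a knight" - this is FALSE (a lie) because there are 0 knights.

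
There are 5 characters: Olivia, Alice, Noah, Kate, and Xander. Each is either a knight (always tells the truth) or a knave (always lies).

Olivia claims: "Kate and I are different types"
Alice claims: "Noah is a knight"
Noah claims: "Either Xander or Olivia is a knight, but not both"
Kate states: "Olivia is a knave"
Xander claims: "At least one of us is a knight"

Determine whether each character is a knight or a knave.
Olivia is a knight.
Alice is a knave.
Noah is a knave.
Kate is a knave.
Xander is a knight.

Verification:
- Olivia (knight) says "Kate and I are different types" - this is TRUE because Olivia is a knight and Kate is a knave.
- Alice (knave) says "Noah is a knight" - this is FALSE (a lie) because Noah is a knave.
- Noah (knave) says "Either Xander or Olivia is a knight, but not both" - this is FALSE (a lie) because Xander is a knight and Olivia is a knight.
- Kate (knave) says "Olivia is a knave" - this is FALSE (a lie) because Olivia is a knight.
- Xander (knight) says "At least one of us is a knight" - this is TRUE because Olivia and Xander are knights.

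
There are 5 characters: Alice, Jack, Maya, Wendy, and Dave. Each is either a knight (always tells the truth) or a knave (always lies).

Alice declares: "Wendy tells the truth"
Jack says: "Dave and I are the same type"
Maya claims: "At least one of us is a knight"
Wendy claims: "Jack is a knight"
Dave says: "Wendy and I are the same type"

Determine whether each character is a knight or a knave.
Alice is a knight.
Jack is a knight.
Maya is a knight.
Wendy is a knight.
Dave is a knight.

Verification:
- Alice (knight) says "Wendy tells the truth" - this is TRUE because Wendy is a knight.
- Jack (knight) says "Dave and I are the same type" - this is TRUE because Jack is a knight and Dave is a knight.
- Maya (knight) says "At least one of us is a knight" - this is TRUE because Alice, Jack, Maya, Wendy, and Dave are knights.
- Wendy (knight) says "Jack is a knight" - this is TRUE because Jack is a knight.
- Dave (knight) says "Wendy and I are the same type" - this is TRUE because Dave is a knight and Wendy is a knight.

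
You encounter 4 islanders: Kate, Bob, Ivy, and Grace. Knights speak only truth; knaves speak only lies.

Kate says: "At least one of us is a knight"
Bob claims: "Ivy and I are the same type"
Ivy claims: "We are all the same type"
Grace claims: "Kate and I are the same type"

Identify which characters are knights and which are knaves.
Kate is a knight.
Bob is a knight.
Ivy is a knight.
Grace is a knight.

Verification:
- Kate (knight) says "At least one of us is a knight" - this is TRUE because Kate, Bob, Ivy, and Grace are knights.
- Bob (knight) says "Ivy and I are the same type" - this is TRUE because Bob is a knight and Ivy is a knight.
- Ivy (knight) says "We are all the same type" - this is TRUE because Kate, Bob, Ivy, and Grace are knights.
- Grace (knight) says "Kate and I are the same type" - this is TRUE because Grace is a knight and Kate is a knight.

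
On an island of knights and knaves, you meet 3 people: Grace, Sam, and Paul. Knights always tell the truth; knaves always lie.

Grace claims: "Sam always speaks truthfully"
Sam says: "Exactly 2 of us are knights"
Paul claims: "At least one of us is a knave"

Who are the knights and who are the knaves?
Grace is a knave.
Sam is a knave.
Paul is a knight.

Verification:
- Grace (knave) says "Sam always speaks truthfully" - this is FALSE (a lie) because Sam is a knave.
- Sam (knave) says "Exactly 2 of us are knights" - this is FALSE (a lie) because there are 1 knights.
- Paul (knight) says "At least one of us is a knave" - this is TRUE because Grace and Sam are knaves.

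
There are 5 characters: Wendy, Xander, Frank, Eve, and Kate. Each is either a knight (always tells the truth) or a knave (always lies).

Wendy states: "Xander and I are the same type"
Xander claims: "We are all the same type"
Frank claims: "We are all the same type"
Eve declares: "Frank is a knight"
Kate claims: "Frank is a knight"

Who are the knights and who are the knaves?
Wendy is a knight.
Xander is a knight.
Frank is a knight.
Eve is a knight.
Kate is a knight.

Verification:
- Wendy (knight) says "Xander and I are the same type" - this is TRUE because Wendy is a knight and Xander is a knight.
- Xander (knight) says "We are all the same type" - this is TRUE because Wendy, Xander, Frank, Eve, and Kate are knights.
- Frank (knight) says "We are all the same type" - this is TRUE because Wendy, Xander, Frank, Eve, and Kate are knights.
- Eve (knight) says "Frank is a knight" - this is TRUE because Frank is a knight.
- Kate (knight) says "Frank is a knight" - this is TRUE because Frank is a knight.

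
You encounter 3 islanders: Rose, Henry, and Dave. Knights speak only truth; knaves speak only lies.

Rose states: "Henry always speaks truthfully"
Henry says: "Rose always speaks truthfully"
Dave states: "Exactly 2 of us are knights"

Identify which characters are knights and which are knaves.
Rose is a knave.
Henry is a knave.
Dave is a knave.

Verification:
- Rose (knave) says "Henry always speaks truthfully" - this is FALSE (a lie) because Henry is a knave.
- Henry (knave) says "Rose always speaks truthfully" - this is FALSE (a lie) because Rose is a knave.
- Dave (knave) says "Exactly 2 of us are knights" - this is FALSE (a lie) because there are 0 knights.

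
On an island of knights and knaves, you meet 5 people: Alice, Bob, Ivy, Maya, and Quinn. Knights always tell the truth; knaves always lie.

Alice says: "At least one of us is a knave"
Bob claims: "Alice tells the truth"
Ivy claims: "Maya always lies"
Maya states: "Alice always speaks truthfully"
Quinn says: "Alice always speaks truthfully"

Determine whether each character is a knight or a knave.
Alice is a knight.
Bob is a knight.
Ivy is a knave.
Maya is a knight.
Quinn is a knight.

Verification:
- Alice (knight) says "At least one of us is a knave" - this is TRUE because Ivy is a knave.
- Bob (knight) says "Alice tells the truth" - this is TRUE because Alice is a knight.
- Ivy (knave) says "Maya always lies" - this is FALSE (a lie) because Maya is a knight.
- Maya (knight) says "Alice always speaks truthfully" - this is TRUE because Alice is a knight.
- Quinn (knight) says "Alice always speaks truthfully" - this is TRUE because Alice is a knight.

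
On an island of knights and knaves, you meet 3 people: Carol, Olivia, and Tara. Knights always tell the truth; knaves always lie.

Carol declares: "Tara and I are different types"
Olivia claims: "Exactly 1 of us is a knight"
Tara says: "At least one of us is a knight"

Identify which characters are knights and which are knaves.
Carol is a knave.
Olivia is a knave.
Tara is a knave.

Verification:
- Carol (knave) says "Tara and I are different types" - this is FALSE (a lie) because Carol is a knave and Tara is a knave.
- Olivia (knave) says "Exactly 1 of us is a knight" - this is FALSE (a lie) because there are 0 knights.
- Tara (knave) says "At least one of us is a knight" - this is FALSE (a lie) because no one is a knight.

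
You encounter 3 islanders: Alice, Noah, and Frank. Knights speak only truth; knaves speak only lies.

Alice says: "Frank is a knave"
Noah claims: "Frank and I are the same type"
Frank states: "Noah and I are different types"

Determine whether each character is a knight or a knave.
Alice is a knave.
Noah is a knave.
Frank is a knight.

Verification:
- Alice (knave) says "Frank is a knave" - this is FALSE (a lie) because Frank is a knight.
- Noah (knave) says "Frank and I are the same type" - this is FALSE (a lie) because Noah is a knave and Frank is a knight.
- Frank (knight) says "Noah and I are different types" - this is TRUE because Frank is a knight and Noah is a knave.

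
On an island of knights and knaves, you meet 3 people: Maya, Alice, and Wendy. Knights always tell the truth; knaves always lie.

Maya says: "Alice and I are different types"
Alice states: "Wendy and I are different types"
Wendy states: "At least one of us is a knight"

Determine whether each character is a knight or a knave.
Maya is a knave.
Alice is a knave.
Wendy is a knave.

Verification:
- Maya (knave) says "Alice and I are different types" - this is FALSE (a lie) because Maya is a knave and Alice is a knave.
- Alice (knave) says "Wendy and I are different types" - this is FALSE (a lie) because Alice is a knave and Wendy is a knave.
- Wendy (knave) says "At least one of us is a knight" - this is FALSE (a lie) because no one is a knight.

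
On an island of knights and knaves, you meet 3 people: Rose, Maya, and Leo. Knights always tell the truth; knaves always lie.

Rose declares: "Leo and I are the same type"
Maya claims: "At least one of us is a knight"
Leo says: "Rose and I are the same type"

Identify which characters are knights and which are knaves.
Rose is a knight.
Maya is a knight.
Leo is a knight.

Verification:
- Rose (knight) says "Leo and I are the same type" - this is TRUE because Rose is a knight and Leo is a knight.
- Maya (knight) says "At least one of us is a knight" - this is TRUE because Rose, Maya, and Leo are knights.
- Leo (knight) says "Rose and I are the same type" - this is TRUE because Leo is a knight and Rose is a knight.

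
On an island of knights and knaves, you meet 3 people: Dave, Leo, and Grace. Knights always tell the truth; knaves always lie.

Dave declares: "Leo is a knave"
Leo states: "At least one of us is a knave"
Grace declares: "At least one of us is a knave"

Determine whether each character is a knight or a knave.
Dave is a knave.
Leo is a knight.
Grace is a knight.

Verification:
- Dave (knave) says "Leo is a knave" - this is FALSE (a lie) because Leo is a knight.
- Leo (knight) says "At least one of us is a knave" - this is TRUE because Dave is a knave.
- Grace (knight) says "At least one of us is a knave" - this is TRUE because Dave is a knave.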